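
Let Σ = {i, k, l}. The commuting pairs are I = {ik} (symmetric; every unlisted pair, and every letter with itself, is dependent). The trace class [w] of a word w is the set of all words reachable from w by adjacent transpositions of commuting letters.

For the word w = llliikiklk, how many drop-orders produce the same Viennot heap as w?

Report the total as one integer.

10

piece 0:l — minimal
piece 1:l rests on {0:l}
piece 2:l rests on {1:l}
piece 3:i rests on {2:l}
piece 4:i rests on {3:i}
piece 5:k rests on {2:l}
piece 6:i rests on {4:i}
piece 7:k rests on {5:k}
piece 8:l rests on {6:i, 7:k}
piece 9:k rests on {8:l}
minimal pieces: {0:l}
ways to finish when only these pieces remain (= sum over removing one remaining piece with nothing left below it):
  1 left: {9}→1
  2 left: {8,9}→1
  3 left: {6,8,9}→1  {7,8,9}→1
  4 left: {4,6,8,9}→1  {5,7,8,9}→1  {6,7,8,9}→2
  5 left: {3,4,6,8,9}→1  {4,6,7,8,9}→3  {5,6,7,8,9}→3
  6 left: {3,4,6,7,8,9}→4  {4,5,6,7,8,9}→6
  7 left: {3,4,5,6,7,8,9}→10
  8 left: {2,3,4,5,6,7,8,9}→10
  placing 0:l first → 10 extensions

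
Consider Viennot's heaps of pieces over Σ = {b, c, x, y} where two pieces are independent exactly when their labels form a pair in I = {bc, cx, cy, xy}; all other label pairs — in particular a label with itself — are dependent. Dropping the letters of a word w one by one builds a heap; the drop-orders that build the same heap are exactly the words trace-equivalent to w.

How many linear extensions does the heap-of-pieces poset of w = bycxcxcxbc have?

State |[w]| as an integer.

840

#0=b has no predecessor
#1=y depends on [0:b]
#2=c has no predecessor
#3=x depends on [0:b]
#4=c depends on [2:c]
#5=x depends on [3:x]
#6=c depends on [4:c]
#7=x depends on [5:x]
#8=b depends on [1:y, 7:x]
#9=c depends on [6:c]
sources: [0:b, 2:c]
N(rest) = Σ N(rest − s) over sources s of rest; N(one piece) = 1:
  size 1 → [8]=1  [9]=1
  size 2 → [1,8]=1  [6,9]=1  [7,8]=1  [8,9]=2
  size 3 → [1,7,8]=2  [1,8,9]=3  [4,6,9]=1  [5,7,8]=1  [6,8,9]=3  [7,8,9]=3
  size 4 → [1,5,7,8]=3  [1,6,8,9]=6  [1,7,8,9]=8  [2,4,6,9]=1  [3,5,7,8]=1  [4,6,8,9]=4  [5,7,8,9]=4  [6,7,8,9]=6
  size 5 → [1,3,5,7,8]=4  [1,4,6,8,9]=10  [1,5,7,8,9]=15  [1,6,7,8,9]=20  [2,4,6,8,9]=5  [3,5,7,8,9]=5  [4,6,7,8,9]=10  [5,6,7,8,9]=10
  size 6 → [0,1,3,5,7,8]=4  [1,2,4,6,8,9]=15  [1,3,5,7,8,9]=24  [1,4,6,7,8,9]=40  [1,5,6,7,8,9]=45  [2,4,6,7,8,9]=15  [3,5,6,7,8,9]=15  [4,5,6,7,8,9]=20
  size 7 → [0,1,3,5,7,8,9]=28  [1,2,4,6,7,8,9]=70  [1,3,5,6,7,8,9]=84  [1,4,5,6,7,8,9]=105  [2,4,5,6,7,8,9]=35  [3,4,5,6,7,8,9]=35
  size 8 → [0,1,3,5,6,7,8,9]=112  [1,2,4,5,6,7,8,9]=210  [1,3,4,5,6,7,8,9]=224  [2,3,4,5,6,7,8,9]=70
  first=0(b) contributes 504
  first=2(c) contributes 336
|[w]| = 840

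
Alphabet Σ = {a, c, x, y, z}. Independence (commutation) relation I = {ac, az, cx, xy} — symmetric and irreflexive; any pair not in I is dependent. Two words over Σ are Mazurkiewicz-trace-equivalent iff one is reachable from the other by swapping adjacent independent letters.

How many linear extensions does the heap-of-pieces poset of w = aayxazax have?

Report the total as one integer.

6

piece 0:a — minimal
piece 1:a rests on {0:a}
piece 2:y rests on {1:a}
piece 3:x rests on {1:a}
piece 4:a rests on {2:y, 3:x}
piece 5:z rests on {2:y, 3:x}
piece 6:a rests on {4:a}
piece 7:x rests on {5:z, 6:a}
minimal pieces: {0:a}
ways to finish when only these pieces remain (= sum over removing one remaining piece with nothing left below it):
  1 left: {7}→1
  2 left: {5,7}→1  {6,7}→1
  3 left: {4,6,7}→1  {5,6,7}→2
  4 left: {4,5,6,7}→3
  5 left: {2,4,5,6,7}→3  {3,4,5,6,7}→3
  6 left: {2,3,4,5,6,7}→6
  placing 0:a first → 6 extensions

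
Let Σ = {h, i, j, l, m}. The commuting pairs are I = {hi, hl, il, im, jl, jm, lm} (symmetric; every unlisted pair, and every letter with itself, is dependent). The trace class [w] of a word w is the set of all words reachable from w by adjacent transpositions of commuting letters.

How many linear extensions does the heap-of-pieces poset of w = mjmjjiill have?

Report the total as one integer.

#0=m has no predecessor
#1=j has no predecessor
#2=m depends on [0:m]
#3=j depends on [1:j]
#4=j depends on [3:j]
#5=i depends on [4:j]
#6=i depends on [5:i]
#7=l has no predecessor
#8=l depends on [7:l]
sources: [0:m, 1:j, 7:l]
N(rest) = Σ N(rest − s) over sources s of rest; N(one piece) = 1:
  size 1 → [2]=1  [6]=1  [8]=1
  size 2 → [0,2]=1  [2,6]=2  [2,8]=2  [5,6]=1  [6,8]=2  [7,8]=1
  size 3 → [0,2,6]=3  [0,2,8]=3  [2,5,6]=3  [2,6,8]=6  [2,7,8]=3  [4,5,6]=1  [5,6,8]=3  [6,7,8]=3
  size 4 → [0,2,5,6]=6  [0,2,6,8]=12  [0,2,7,8]=6  [2,4,5,6]=4  [2,5,6,8]=12  [2,6,7,8]=12  [3,4,5,6]=1  [4,5,6,8]=4  [5,6,7,8]=6
  size 5 → [0,2,4,5,6]=10  [0,2,5,6,8]=30  [0,2,6,7,8]=30  [1,3,4,5,6]=1  [2,3,4,5,6]=5  [2,4,5,6,8]=20  [2,5,6,7,8]=30  [3,4,5,6,8]=5  [4,5,6,7,8]=10
  size 6 → [0,2,3,4,5,6]=15  [0,2,4,5,6,8]=60  [0,2,5,6,7,8]=90  [1,2,3,4,5,6]=6  [1,3,4,5,6,8]=6  [2,3,4,5,6,8]=30  [2,4,5,6,7,8]=60  [3,4,5,6,7,8]=15
  size 7 → [0,1,2,3,4,5,6]=21  [0,2,3,4,5,6,8]=105  [0,2,4,5,6,7,8]=210  [1,2,3,4,5,6,8]=42  [1,3,4,5,6,7,8]=21  [2,3,4,5,6,7,8]=105
  first=0(m) contributes 168
  first=1(j) contributes 420
  first=7(l) contributes 168
|[w]| = 756

756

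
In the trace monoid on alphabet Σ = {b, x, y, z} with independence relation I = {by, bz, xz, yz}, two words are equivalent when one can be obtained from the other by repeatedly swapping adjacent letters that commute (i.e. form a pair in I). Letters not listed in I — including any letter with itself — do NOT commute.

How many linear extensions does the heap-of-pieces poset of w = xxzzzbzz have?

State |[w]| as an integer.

drop 0:x onto floor
drop 1:x onto {0:x}
drop 2:z onto floor
drop 3:z onto {2:z}
drop 4:z onto {3:z}
drop 5:b onto {1:x}
drop 6:z onto {4:z}
drop 7:z onto {6:z}
ground layer = {0:x, 2:z}
drop-orders for the pieces not yet dropped (sum over which currently-grounded one goes next):
  1 to go: {5} 1  {7} 1
  2 to go: {1,5} 1  {5,7} 2  {6,7} 1
  3 to go: {0,1,5} 1  {1,5,7} 3  {4,6,7} 1  {5,6,7} 3
  4 to go: {0,1,5,7} 4  {1,5,6,7} 6  {3,4,6,7} 1  {4,5,6,7} 4
  5 to go: {0,1,5,6,7} 10  {1,4,5,6,7} 10  {2,3,4,6,7} 1  {3,4,5,6,7} 5
  6 to go: {0,1,4,5,6,7} 20  {1,3,4,5,6,7} 15  {2,3,4,5,6,7} 6
  if 0:x drops first: 21 orders
  if 2:z drops first: 35 orders
heap linearizations: 56

56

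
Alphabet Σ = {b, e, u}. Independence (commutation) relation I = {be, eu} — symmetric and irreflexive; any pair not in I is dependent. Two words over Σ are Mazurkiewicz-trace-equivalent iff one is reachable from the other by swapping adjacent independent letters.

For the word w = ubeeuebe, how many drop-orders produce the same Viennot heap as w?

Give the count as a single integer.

70

0(u) covers ∅
1(b) covers 0:u
2(e) covers ∅
3(e) covers 2:e
4(u) covers 1:b
5(e) covers 3:e
6(b) covers 4:u
7(e) covers 5:e
floor of heap: 0:u, 2:e
completions by unplaced set U, small U first (add the entries for U minus each lowest piece of U):
  |U|=1: {6}:1  {7}:1
  |U|=2: {4,6}:1  {5,7}:1  {6,7}:2
  |U|=3: {1,4,6}:1  {3,5,7}:1  {4,6,7}:3  {5,6,7}:3
  |U|=4: {0,1,4,6}:1  {1,4,6,7}:4  {2,3,5,7}:1  {3,5,6,7}:4  {4,5,6,7}:6
  |U|=5: {0,1,4,6,7}:5  {1,4,5,6,7}:10  {2,3,5,6,7}:5  {3,4,5,6,7}:10
  |U|=6: {0,1,4,5,6,7}:15  {1,3,4,5,6,7}:20  {2,3,4,5,6,7}:15
  start at 0(u): 35
  start at 2(e): 35
sum over floor = 70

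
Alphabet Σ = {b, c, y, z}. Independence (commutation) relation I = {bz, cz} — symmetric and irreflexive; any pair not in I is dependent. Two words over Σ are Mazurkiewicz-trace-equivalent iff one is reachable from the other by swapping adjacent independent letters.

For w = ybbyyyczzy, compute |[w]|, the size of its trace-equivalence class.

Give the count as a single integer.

#0=y has no predecessor
#1=b depends on [0:y]
#2=b depends on [1:b]
#3=y depends on [2:b]
#4=y depends on [3:y]
#5=y depends on [4:y]
#6=c depends on [5:y]
#7=z depends on [5:y]
#8=z depends on [7:z]
#9=y depends on [6:c, 8:z]
sources: [0:y]
N(rest) = Σ N(rest − s) over sources s of rest; N(one piece) = 1:
  size 1 → [9]=1
  size 2 → [6,9]=1  [8,9]=1
  size 3 → [6,8,9]=2  [7,8,9]=1
  size 4 → [6,7,8,9]=3
  size 5 → [5,6,7,8,9]=3
  size 6 → [4,5,6,7,8,9]=3
  size 7 → [3,4,5,6,7,8,9]=3
  size 8 → [2,3,4,5,6,7,8,9]=3
  first=0(y) contributes 3

3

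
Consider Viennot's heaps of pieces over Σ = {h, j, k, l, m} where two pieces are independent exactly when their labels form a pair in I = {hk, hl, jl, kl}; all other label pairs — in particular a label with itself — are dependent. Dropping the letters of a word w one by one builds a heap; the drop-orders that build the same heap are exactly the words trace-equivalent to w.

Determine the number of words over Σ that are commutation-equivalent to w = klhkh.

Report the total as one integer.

30

piece 0:k — minimal
piece 1:l — minimal
piece 2:h — minimal
piece 3:k rests on {0:k}
piece 4:h rests on {2:h}
minimal pieces: {0:k, 1:l, 2:h}
ways to finish when only these pieces remain (= sum over removing one remaining piece with nothing left below it):
  1 left: {1}→1  {3}→1  {4}→1
  2 left: {0,3}→1  {1,3}→2  {1,4}→2  {2,4}→1  {3,4}→2
  3 left: {0,1,3}→3  {0,3,4}→3  {1,2,4}→3  {1,3,4}→6  {2,3,4}→3
  placing 0:k first → 12 extensions
  placing 1:l first → 6 extensions
  placing 2:h first → 12 extensions
total linear extensions = 30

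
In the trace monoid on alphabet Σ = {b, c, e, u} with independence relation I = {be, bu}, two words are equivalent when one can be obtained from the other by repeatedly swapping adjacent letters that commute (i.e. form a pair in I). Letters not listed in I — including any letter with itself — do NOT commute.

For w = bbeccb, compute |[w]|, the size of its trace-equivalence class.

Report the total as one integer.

3

piece 0:b — minimal
piece 1:b rests on {0:b}
piece 2:e — minimal
piece 3:c rests on {1:b, 2:e}
piece 4:c rests on {3:c}
piece 5:b rests on {4:c}
minimal pieces: {0:b, 2:e}
ways to finish when only these pieces remain (= sum over removing one remaining piece with nothing left below it):
  1 left: {5}→1
  2 left: {4,5}→1
  3 left: {3,4,5}→1
  4 left: {1,3,4,5}→1  {2,3,4,5}→1
  placing 0:b first → 2 extensions
  placing 2:e first → 1 extensions
total linear extensions = 3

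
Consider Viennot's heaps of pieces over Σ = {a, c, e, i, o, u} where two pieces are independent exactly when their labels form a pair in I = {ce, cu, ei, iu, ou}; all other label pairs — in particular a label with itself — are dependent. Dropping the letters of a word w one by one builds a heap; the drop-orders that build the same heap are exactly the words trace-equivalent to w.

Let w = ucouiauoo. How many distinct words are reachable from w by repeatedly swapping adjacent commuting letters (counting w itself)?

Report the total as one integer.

piece 0:u — minimal
piece 1:c — minimal
piece 2:o rests on {1:c}
piece 3:u rests on {0:u}
piece 4:i rests on {2:o}
piece 5:a rests on {3:u, 4:i}
piece 6:u rests on {5:a}
piece 7:o rests on {5:a}
piece 8:o rests on {7:o}
minimal pieces: {0:u, 1:c}
ways to finish when only these pieces remain (= sum over removing one remaining piece with nothing left below it):
  1 left: {6}→1  {8}→1
  2 left: {6,8}→2  {7,8}→1
  3 left: {6,7,8}→3
  4 left: {5,6,7,8}→3
  5 left: {3,5,6,7,8}→3  {4,5,6,7,8}→3
  6 left: {0,3,5,6,7,8}→3  {2,4,5,6,7,8}→3  {3,4,5,6,7,8}→6
  7 left: {0,3,4,5,6,7,8}→9  {1,2,4,5,6,7,8}→3  {2,3,4,5,6,7,8}→9
  placing 0:u first → 12 extensions
  placing 1:c first → 18 extensions
total linear extensions = 30

30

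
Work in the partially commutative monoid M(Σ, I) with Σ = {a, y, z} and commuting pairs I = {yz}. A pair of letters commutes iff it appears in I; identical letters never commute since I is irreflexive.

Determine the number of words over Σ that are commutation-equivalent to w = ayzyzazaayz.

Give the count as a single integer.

12

0(a) covers ∅
1(y) covers 0:a
2(z) covers 0:a
3(y) covers 1:y
4(z) covers 2:z
5(a) covers 3:y, 4:z
6(z) covers 5:a
7(a) covers 6:z
8(a) covers 7:a
9(y) covers 8:a
10(z) covers 8:a
floor of heap: 0:a
completions by unplaced set U, small U first (add the entries for U minus each lowest piece of U):
  |U|=1: {9}:1  {10}:1
  |U|=2: {9,10}:2
  |U|=3: {8,9,10}:2
  |U|=4: {7,8,9,10}:2
  |U|=5: {6,7,8,9,10}:2
  |U|=6: {5,6,7,8,9,10}:2
  |U|=7: {3,5,6,7,8,9,10}:2  {4,5,6,7,8,9,10}:2
  |U|=8: {1,3,5,6,7,8,9,10}:2  {2,4,5,6,7,8,9,10}:2  {3,4,5,6,7,8,9,10}:4
  |U|=9: {1,3,4,5,6,7,8,9,10}:6  {2,3,4,5,6,7,8,9,10}:6
  start at 0(a): 12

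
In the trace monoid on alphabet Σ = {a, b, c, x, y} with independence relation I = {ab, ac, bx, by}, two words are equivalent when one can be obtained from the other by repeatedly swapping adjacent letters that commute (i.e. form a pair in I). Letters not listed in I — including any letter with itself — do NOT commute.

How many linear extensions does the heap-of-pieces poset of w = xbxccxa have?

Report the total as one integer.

3

#0=x has no predecessor
#1=b has no predecessor
#2=x depends on [0:x]
#3=c depends on [1:b, 2:x]
#4=c depends on [3:c]
#5=x depends on [4:c]
#6=a depends on [5:x]
sources: [0:x, 1:b]
N(rest) = Σ N(rest − s) over sources s of rest; N(one piece) = 1:
  size 1 → [6]=1
  size 2 → [5,6]=1
  size 3 → [4,5,6]=1
  size 4 → [3,4,5,6]=1
  size 5 → [1,3,4,5,6]=1  [2,3,4,5,6]=1
  first=0(x) contributes 2
  first=1(b) contributes 1
|[w]| = 3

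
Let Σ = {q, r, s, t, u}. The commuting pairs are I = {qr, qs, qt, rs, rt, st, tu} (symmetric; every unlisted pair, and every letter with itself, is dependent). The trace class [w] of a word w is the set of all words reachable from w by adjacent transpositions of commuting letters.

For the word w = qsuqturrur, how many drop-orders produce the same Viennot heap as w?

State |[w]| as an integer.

#0=q has no predecessor
#1=s has no predecessor
#2=u depends on [0:q, 1:s]
#3=q depends on [2:u]
#4=t has no predecessor
#5=u depends on [3:q]
#6=r depends on [5:u]
#7=r depends on [6:r]
#8=u depends on [7:r]
#9=r depends on [8:u]
sources: [0:q, 1:s, 4:t]
N(rest) = Σ N(rest − s) over sources s of rest; N(one piece) = 1:
  size 1 → [4]=1  [9]=1
  size 2 → [4,9]=2  [8,9]=1
  size 3 → [4,8,9]=3  [7,8,9]=1
  size 4 → [4,7,8,9]=4  [6,7,8,9]=1
  size 5 → [4,6,7,8,9]=5  [5,6,7,8,9]=1
  size 6 → [3,5,6,7,8,9]=1  [4,5,6,7,8,9]=6
  size 7 → [2,3,5,6,7,8,9]=1  [3,4,5,6,7,8,9]=7
  size 8 → [0,2,3,5,6,7,8,9]=1  [1,2,3,5,6,7,8,9]=1  [2,3,4,5,6,7,8,9]=8
  first=0(q) contributes 9
  first=1(s) contributes 9
  first=4(t) contributes 2
|[w]| = 20

20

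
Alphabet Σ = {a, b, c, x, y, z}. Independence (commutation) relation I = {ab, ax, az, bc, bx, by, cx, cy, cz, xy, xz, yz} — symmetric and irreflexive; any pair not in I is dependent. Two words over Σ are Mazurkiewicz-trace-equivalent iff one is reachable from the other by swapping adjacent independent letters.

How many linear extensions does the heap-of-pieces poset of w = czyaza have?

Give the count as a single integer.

30

piece 0:c — minimal
piece 1:z — minimal
piece 2:y — minimal
piece 3:a rests on {0:c, 2:y}
piece 4:z rests on {1:z}
piece 5:a rests on {3:a}
minimal pieces: {0:c, 1:z, 2:y}
ways to finish when only these pieces remain (= sum over removing one remaining piece with nothing left below it):
  1 left: {4}→1  {5}→1
  2 left: {1,4}→1  {3,5}→1  {4,5}→2
  3 left: {0,3,5}→1  {1,4,5}→3  {2,3,5}→1  {3,4,5}→3
  4 left: {0,2,3,5}→2  {0,3,4,5}→4  {1,3,4,5}→6  {2,3,4,5}→4
  placing 0:c first → 10 extensions
  placing 1:z first → 10 extensions
  placing 2:y first → 10 extensions
total linear extensions = 30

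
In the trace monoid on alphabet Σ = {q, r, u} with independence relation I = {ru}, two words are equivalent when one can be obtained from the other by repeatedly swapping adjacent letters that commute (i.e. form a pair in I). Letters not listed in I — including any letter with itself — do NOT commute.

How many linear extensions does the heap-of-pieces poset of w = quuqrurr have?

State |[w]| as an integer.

4

0(q) covers ∅
1(u) covers 0:q
2(u) covers 1:u
3(q) covers 2:u
4(r) covers 3:q
5(u) covers 3:q
6(r) covers 4:r
7(r) covers 6:r
floor of heap: 0:q
completions by unplaced set U, small U first (add the entries for U minus each lowest piece of U):
  |U|=1: {5}:1  {7}:1
  |U|=2: {5,7}:2  {6,7}:1
  |U|=3: {4,6,7}:1  {5,6,7}:3
  |U|=4: {4,5,6,7}:4
  |U|=5: {3,4,5,6,7}:4
  |U|=6: {2,3,4,5,6,7}:4
  start at 0(q): 4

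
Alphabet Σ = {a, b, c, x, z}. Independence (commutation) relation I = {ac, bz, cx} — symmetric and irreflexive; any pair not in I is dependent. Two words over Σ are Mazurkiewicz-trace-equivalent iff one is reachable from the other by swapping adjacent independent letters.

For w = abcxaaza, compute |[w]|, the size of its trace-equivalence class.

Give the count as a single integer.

drop 0:a onto floor
drop 1:b onto {0:a}
drop 2:c onto {1:b}
drop 3:x onto {1:b}
drop 4:a onto {3:x}
drop 5:a onto {4:a}
drop 6:z onto {2:c, 5:a}
drop 7:a onto {6:z}
ground layer = {0:a}
drop-orders for the pieces not yet dropped (sum over which currently-grounded one goes next):
  1 to go: {7} 1
  2 to go: {6,7} 1
  3 to go: {2,6,7} 1  {5,6,7} 1
  4 to go: {2,5,6,7} 2  {4,5,6,7} 1
  5 to go: {2,4,5,6,7} 3  {3,4,5,6,7} 1
  6 to go: {2,3,4,5,6,7} 4
  if 0:a drops first: 4 orders

4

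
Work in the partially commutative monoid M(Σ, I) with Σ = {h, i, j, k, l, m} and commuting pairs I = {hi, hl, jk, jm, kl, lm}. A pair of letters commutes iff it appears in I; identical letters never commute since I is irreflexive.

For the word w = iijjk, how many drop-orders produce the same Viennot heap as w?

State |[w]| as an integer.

3

piece 0:i — minimal
piece 1:i rests on {0:i}
piece 2:j rests on {1:i}
piece 3:j rests on {2:j}
piece 4:k rests on {1:i}
minimal pieces: {0:i}
ways to finish when only these pieces remain (= sum over removing one remaining piece with nothing left below it):
  1 left: {3}→1  {4}→1
  2 left: {2,3}→1  {3,4}→2
  3 left: {2,3,4}→3
  placing 0:i first → 3 extensions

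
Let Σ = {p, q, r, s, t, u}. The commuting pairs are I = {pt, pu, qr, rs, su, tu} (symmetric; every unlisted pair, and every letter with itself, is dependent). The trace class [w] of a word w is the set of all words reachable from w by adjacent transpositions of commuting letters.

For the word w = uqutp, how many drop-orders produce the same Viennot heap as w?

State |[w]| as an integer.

6

0(u) covers ∅
1(q) covers 0:u
2(u) covers 1:q
3(t) covers 1:q
4(p) covers 1:q
floor of heap: 0:u
completions by unplaced set U, small U first (add the entries for U minus each lowest piece of U):
  |U|=1: {2}:1  {3}:1  {4}:1
  |U|=2: {2,3}:2  {2,4}:2  {3,4}:2
  |U|=3: {2,3,4}:6
  start at 0(u): 6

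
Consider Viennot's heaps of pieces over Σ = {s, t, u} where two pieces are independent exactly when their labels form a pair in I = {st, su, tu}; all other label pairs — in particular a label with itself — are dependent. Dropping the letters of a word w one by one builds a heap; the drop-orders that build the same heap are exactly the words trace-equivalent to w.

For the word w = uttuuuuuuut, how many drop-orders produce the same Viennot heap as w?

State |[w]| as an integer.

165

drop 0:u onto floor
drop 1:t onto floor
drop 2:t onto {1:t}
drop 3:u onto {0:u}
drop 4:u onto {3:u}
drop 5:u onto {4:u}
drop 6:u onto {5:u}
drop 7:u onto {6:u}
drop 8:u onto {7:u}
drop 9:u onto {8:u}
drop 10:t onto {2:t}
ground layer = {0:u, 1:t}
drop-orders for the pieces not yet dropped (sum over which currently-grounded one goes next):
  1 to go: {9} 1  {10} 1
  2 to go: {2,10} 1  {8,9} 1  {9,10} 2
  3 to go: {1,2,10} 1  {2,9,10} 3  {7,8,9} 1  {8,9,10} 3
  4 to go: {1,2,9,10} 4  {2,8,9,10} 6  {6,7,8,9} 1  {7,8,9,10} 4
  5 to go: {1,2,8,9,10} 10  {2,7,8,9,10} 10  {5,6,7,8,9} 1  {6,7,8,9,10} 5
  6 to go: {1,2,7,8,9,10} 20  {2,6,7,8,9,10} 15  {4,5,6,7,8,9} 1  {5,6,7,8,9,10} 6
  7 to go: {1,2,6,7,8,9,10} 35  {2,5,6,7,8,9,10} 21  {3,4,5,6,7,8,9} 1  {4,5,6,7,8,9,10} 7
  8 to go: {0,3,4,5,6,7,8,9} 1  {1,2,5,6,7,8,9,10} 56  {2,4,5,6,7,8,9,10} 28  {3,4,5,6,7,8,9,10} 8
  9 to go: {0,3,4,5,6,7,8,9,10} 9  {1,2,4,5,6,7,8,9,10} 84  {2,3,4,5,6,7,8,9,10} 36
  if 0:u drops first: 120 orders
  if 1:t drops first: 45 orders
heap linearizations: 165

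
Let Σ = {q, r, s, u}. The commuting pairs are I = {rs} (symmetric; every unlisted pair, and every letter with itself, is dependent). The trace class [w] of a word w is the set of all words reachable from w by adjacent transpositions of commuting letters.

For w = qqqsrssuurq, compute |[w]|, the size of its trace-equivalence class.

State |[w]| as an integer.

4

#0=q has no predecessor
#1=q depends on [0:q]
#2=q depends on [1:q]
#3=s depends on [2:q]
#4=r depends on [2:q]
#5=s depends on [3:s]
#6=s depends on [5:s]
#7=u depends on [4:r, 6:s]
#8=u depends on [7:u]
#9=r depends on [8:u]
#10=q depends on [9:r]
sources: [0:q]
N(rest) = Σ N(rest − s) over sources s of rest; N(one piece) = 1:
  size 1 → [10]=1
  size 2 → [9,10]=1
  size 3 → [8,9,10]=1
  size 4 → [7,8,9,10]=1
  size 5 → [4,7,8,9,10]=1  [6,7,8,9,10]=1
  size 6 → [4,6,7,8,9,10]=2  [5,6,7,8,9,10]=1
  size 7 → [3,5,6,7,8,9,10]=1  [4,5,6,7,8,9,10]=3
  size 8 → [3,4,5,6,7,8,9,10]=4
  size 9 → [2,3,4,5,6,7,8,9,10]=4
  first=0(q) contributes 4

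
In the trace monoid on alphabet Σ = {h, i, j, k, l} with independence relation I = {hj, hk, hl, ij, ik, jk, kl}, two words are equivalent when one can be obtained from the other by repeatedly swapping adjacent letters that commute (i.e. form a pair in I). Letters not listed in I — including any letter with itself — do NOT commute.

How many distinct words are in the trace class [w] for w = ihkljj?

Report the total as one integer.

drop 0:i onto floor
drop 1:h onto {0:i}
drop 2:k onto floor
drop 3:l onto {0:i}
drop 4:j onto {3:l}
drop 5:j onto {4:j}
ground layer = {0:i, 2:k}
drop-orders for the pieces not yet dropped (sum over which currently-grounded one goes next):
  1 to go: {1} 1  {2} 1  {5} 1
  2 to go: {1,2} 2  {1,5} 2  {2,5} 2  {4,5} 1
  3 to go: {1,2,5} 6  {1,4,5} 3  {2,4,5} 3  {3,4,5} 1
  4 to go: {1,2,4,5} 12  {1,3,4,5} 4  {2,3,4,5} 4
  if 0:i drops first: 20 orders
  if 2:k drops first: 4 orders
heap linearizations: 24

24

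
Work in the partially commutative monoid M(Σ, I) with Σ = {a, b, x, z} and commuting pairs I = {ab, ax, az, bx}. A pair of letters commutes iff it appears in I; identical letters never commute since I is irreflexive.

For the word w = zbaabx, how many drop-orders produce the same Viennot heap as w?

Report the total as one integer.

piece 0:z — minimal
piece 1:b rests on {0:z}
piece 2:a — minimal
piece 3:a rests on {2:a}
piece 4:b rests on {1:b}
piece 5:x rests on {0:z}
minimal pieces: {0:z, 2:a}
ways to finish when only these pieces remain (= sum over removing one remaining piece with nothing left below it):
  1 left: {3}→1  {4}→1  {5}→1
  2 left: {1,4}→1  {2,3}→1  {3,4}→2  {3,5}→2  {4,5}→2
  3 left: {1,3,4}→3  {1,4,5}→3  {2,3,4}→3  {2,3,5}→3  {3,4,5}→6
  4 left: {0,1,4,5}→3  {1,2,3,4}→6  {1,3,4,5}→12  {2,3,4,5}→12
  placing 0:z first → 30 extensions
  placing 2:a first → 15 extensions
total linear extensions = 45

45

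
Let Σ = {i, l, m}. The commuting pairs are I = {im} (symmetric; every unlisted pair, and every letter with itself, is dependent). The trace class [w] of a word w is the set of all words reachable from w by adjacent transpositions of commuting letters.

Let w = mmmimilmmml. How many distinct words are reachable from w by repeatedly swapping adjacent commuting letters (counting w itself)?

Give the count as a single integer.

15

#0=m has no predecessor
#1=m depends on [0:m]
#2=m depends on [1:m]
#3=i has no predecessor
#4=m depends on [2:m]
#5=i depends on [3:i]
#6=l depends on [4:m, 5:i]
#7=m depends on [6:l]
#8=m depends on [7:m]
#9=m depends on [8:m]
#10=l depends on [9:m]
sources: [0:m, 3:i]
N(rest) = Σ N(rest − s) over sources s of rest; N(one piece) = 1:
  size 1 → [10]=1
  size 2 → [9,10]=1
  size 3 → [8,9,10]=1
  size 4 → [7,8,9,10]=1
  size 5 → [6,7,8,9,10]=1
  size 6 → [4,6,7,8,9,10]=1  [5,6,7,8,9,10]=1
  size 7 → [2,4,6,7,8,9,10]=1  [3,5,6,7,8,9,10]=1  [4,5,6,7,8,9,10]=2
  size 8 → [1,2,4,6,7,8,9,10]=1  [2,4,5,6,7,8,9,10]=3  [3,4,5,6,7,8,9,10]=3
  size 9 → [0,1,2,4,6,7,8,9,10]=1  [1,2,4,5,6,7,8,9,10]=4  [2,3,4,5,6,7,8,9,10]=6
  first=0(m) contributes 10
  first=3(i) contributes 5
|[w]| = 15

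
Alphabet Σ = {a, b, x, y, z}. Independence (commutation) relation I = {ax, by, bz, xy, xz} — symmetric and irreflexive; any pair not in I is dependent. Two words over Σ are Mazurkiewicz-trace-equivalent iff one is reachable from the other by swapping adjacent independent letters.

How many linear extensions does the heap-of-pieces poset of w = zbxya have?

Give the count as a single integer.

9

drop 0:z onto floor
drop 1:b onto floor
drop 2:x onto {1:b}
drop 3:y onto {0:z}
drop 4:a onto {1:b, 3:y}
ground layer = {0:z, 1:b}
drop-orders for the pieces not yet dropped (sum over which currently-grounded one goes next):
  1 to go: {2} 1  {4} 1
  2 to go: {2,4} 2  {3,4} 1
  3 to go: {0,3,4} 1  {1,2,4} 2  {2,3,4} 3
  if 0:z drops first: 5 orders
  if 1:b drops first: 4 orders
heap linearizations: 9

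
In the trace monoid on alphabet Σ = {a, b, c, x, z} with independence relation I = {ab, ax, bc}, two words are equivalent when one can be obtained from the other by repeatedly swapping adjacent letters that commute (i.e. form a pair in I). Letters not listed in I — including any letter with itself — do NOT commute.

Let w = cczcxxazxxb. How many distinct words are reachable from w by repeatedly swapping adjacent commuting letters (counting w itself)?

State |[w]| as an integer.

#0=c has no predecessor
#1=c depends on [0:c]
#2=z depends on [1:c]
#3=c depends on [2:z]
#4=x depends on [3:c]
#5=x depends on [4:x]
#6=a depends on [3:c]
#7=z depends on [5:x, 6:a]
#8=x depends on [7:z]
#9=x depends on [8:x]
#10=b depends on [9:x]
sources: [0:c]
N(rest) = Σ N(rest − s) over sources s of rest; N(one piece) = 1:
  size 1 → [10]=1
  size 2 → [9,10]=1
  size 3 → [8,9,10]=1
  size 4 → [7,8,9,10]=1
  size 5 → [5,7,8,9,10]=1  [6,7,8,9,10]=1
  size 6 → [4,5,7,8,9,10]=1  [5,6,7,8,9,10]=2
  size 7 → [4,5,6,7,8,9,10]=3
  size 8 → [3,4,5,6,7,8,9,10]=3
  size 9 → [2,3,4,5,6,7,8,9,10]=3
  first=0(c) contributes 3

3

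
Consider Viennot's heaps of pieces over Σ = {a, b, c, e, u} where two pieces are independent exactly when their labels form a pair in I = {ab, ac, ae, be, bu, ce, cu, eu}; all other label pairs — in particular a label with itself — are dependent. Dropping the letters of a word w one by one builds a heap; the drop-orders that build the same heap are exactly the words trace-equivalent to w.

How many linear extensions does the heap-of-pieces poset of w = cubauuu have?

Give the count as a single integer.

21

#0=c has no predecessor
#1=u has no predecessor
#2=b depends on [0:c]
#3=a depends on [1:u]
#4=u depends on [3:a]
#5=u depends on [4:u]
#6=u depends on [5:u]
sources: [0:c, 1:u]
N(rest) = Σ N(rest − s) over sources s of rest; N(one piece) = 1:
  size 1 → [2]=1  [6]=1
  size 2 → [0,2]=1  [2,6]=2  [5,6]=1
  size 3 → [0,2,6]=3  [2,5,6]=3  [4,5,6]=1
  size 4 → [0,2,5,6]=6  [2,4,5,6]=4  [3,4,5,6]=1
  size 5 → [0,2,4,5,6]=10  [1,3,4,5,6]=1  [2,3,4,5,6]=5
  first=0(c) contributes 6
  first=1(u) contributes 15
|[w]| = 21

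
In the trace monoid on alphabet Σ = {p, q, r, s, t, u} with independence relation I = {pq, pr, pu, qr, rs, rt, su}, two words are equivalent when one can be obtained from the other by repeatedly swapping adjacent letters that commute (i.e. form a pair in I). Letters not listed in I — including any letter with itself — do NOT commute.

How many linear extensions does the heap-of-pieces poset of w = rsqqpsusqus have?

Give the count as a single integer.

0(r) covers ∅
1(s) covers ∅
2(q) covers 1:s
3(q) covers 2:q
4(p) covers 1:s
5(s) covers 3:q, 4:p
6(u) covers 0:r, 3:q
7(s) covers 5:s
8(q) covers 6:u, 7:s
9(u) covers 8:q
10(s) covers 8:q
floor of heap: 0:r, 1:s
completions by unplaced set U, small U first (add the entries for U minus each lowest piece of U):
  |U|=1: {9}:1  {10}:1
  |U|=2: {9,10}:2
  |U|=3: {8,9,10}:2
  |U|=4: {6,8,9,10}:2  {7,8,9,10}:2
  |U|=5: {0,6,8,9,10}:2  {5,7,8,9,10}:2  {6,7,8,9,10}:4
  |U|=6: {0,6,7,8,9,10}:6  {4,5,7,8,9,10}:2  {5,6,7,8,9,10}:6
  |U|=7: {0,5,6,7,8,9,10}:12  {3,5,6,7,8,9,10}:6  {4,5,6,7,8,9,10}:8
  |U|=8: {0,3,5,6,7,8,9,10}:18  {0,4,5,6,7,8,9,10}:20  {2,3,5,6,7,8,9,10}:6  {3,4,5,6,7,8,9,10}:14
  |U|=9: {0,2,3,5,6,7,8,9,10}:24  {0,3,4,5,6,7,8,9,10}:52  {2,3,4,5,6,7,8,9,10}:20
  start at 0(r): 20
  start at 1(s): 96
sum over floor = 116

116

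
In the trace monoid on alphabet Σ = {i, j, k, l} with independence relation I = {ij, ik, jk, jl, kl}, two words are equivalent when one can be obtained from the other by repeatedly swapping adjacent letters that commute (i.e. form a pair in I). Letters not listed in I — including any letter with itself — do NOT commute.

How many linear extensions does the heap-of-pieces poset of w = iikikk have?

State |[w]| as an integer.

piece 0:i — minimal
piece 1:i rests on {0:i}
piece 2:k — minimal
piece 3:i rests on {1:i}
piece 4:k rests on {2:k}
piece 5:k rests on {4:k}
minimal pieces: {0:i, 2:k}
ways to finish when only these pieces remain (= sum over removing one remaining piece with nothing left below it):
  1 left: {3}→1  {5}→1
  2 left: {1,3}→1  {3,5}→2  {4,5}→1
  3 left: {0,1,3}→1  {1,3,5}→3  {2,4,5}→1  {3,4,5}→3
  4 left: {0,1,3,5}→4  {1,3,4,5}→6  {2,3,4,5}→4
  placing 0:i first → 10 extensions
  placing 2:k first → 10 extensions
total linear extensions = 20

20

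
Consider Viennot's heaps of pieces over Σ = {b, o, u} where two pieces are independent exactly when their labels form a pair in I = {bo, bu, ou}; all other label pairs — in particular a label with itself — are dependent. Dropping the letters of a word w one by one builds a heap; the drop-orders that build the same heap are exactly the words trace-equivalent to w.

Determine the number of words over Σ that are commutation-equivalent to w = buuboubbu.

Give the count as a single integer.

0(b) covers ∅
1(u) covers ∅
2(u) covers 1:u
3(b) covers 0:b
4(o) covers ∅
5(u) covers 2:u
6(b) covers 3:b
7(b) covers 6:b
8(u) covers 5:u
floor of heap: 0:b, 1:u, 4:o
completions by unplaced set U, small U first (add the entries for U minus each lowest piece of U):
  |U|=1: {4}:1  {7}:1  {8}:1
  |U|=2: {4,7}:2  {4,8}:2  {5,8}:1  {6,7}:1  {7,8}:2
  |U|=3: {2,5,8}:1  {3,6,7}:1  {4,5,8}:3  {4,6,7}:3  {4,7,8}:6  {5,7,8}:3  {6,7,8}:3
  |U|=4: {0,3,6,7}:1  {1,2,5,8}:1  {2,4,5,8}:4  {2,5,7,8}:4  {3,4,6,7}:4  {3,6,7,8}:4  {4,5,7,8}:12  {4,6,7,8}:12  {5,6,7,8}:6
  |U|=5: {0,3,4,6,7}:5  {0,3,6,7,8}:5  {1,2,4,5,8}:5  {1,2,5,7,8}:5  {2,4,5,7,8}:20  {2,5,6,7,8}:10  {3,4,6,7,8}:20  {3,5,6,7,8}:10  {4,5,6,7,8}:30
  |U|=6: {0,3,4,6,7,8}:30  {0,3,5,6,7,8}:15  {1,2,4,5,7,8}:30  {1,2,5,6,7,8}:15  {2,3,5,6,7,8}:20  {2,4,5,6,7,8}:60  {3,4,5,6,7,8}:60
  |U|=7: {0,2,3,5,6,7,8}:35  {0,3,4,5,6,7,8}:105  {1,2,3,5,6,7,8}:35  {1,2,4,5,6,7,8}:105  {2,3,4,5,6,7,8}:140
  start at 0(b): 280
  start at 1(u): 280
  start at 4(o): 70
sum over floor = 630

630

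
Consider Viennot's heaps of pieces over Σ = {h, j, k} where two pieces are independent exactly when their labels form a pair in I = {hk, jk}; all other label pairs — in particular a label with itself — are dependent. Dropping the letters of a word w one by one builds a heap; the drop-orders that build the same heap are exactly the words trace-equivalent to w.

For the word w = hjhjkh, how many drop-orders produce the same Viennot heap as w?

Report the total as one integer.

6

drop 0:h onto floor
drop 1:j onto {0:h}
drop 2:h onto {1:j}
drop 3:j onto {2:h}
drop 4:k onto floor
drop 5:h onto {3:j}
ground layer = {0:h, 4:k}
drop-orders for the pieces not yet dropped (sum over which currently-grounded one goes next):
  1 to go: {4} 1  {5} 1
  2 to go: {3,5} 1  {4,5} 2
  3 to go: {2,3,5} 1  {3,4,5} 3
  4 to go: {1,2,3,5} 1  {2,3,4,5} 4
  if 0:h drops first: 5 orders
  if 4:k drops first: 1 orders
heap linearizations: 6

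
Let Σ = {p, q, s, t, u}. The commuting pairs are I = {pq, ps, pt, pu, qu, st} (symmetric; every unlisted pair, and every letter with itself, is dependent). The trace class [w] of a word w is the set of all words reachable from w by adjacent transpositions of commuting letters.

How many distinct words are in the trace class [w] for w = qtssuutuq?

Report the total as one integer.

drop 0:q onto floor
drop 1:t onto {0:q}
drop 2:s onto {0:q}
drop 3:s onto {2:s}
drop 4:u onto {1:t, 3:s}
drop 5:u onto {4:u}
drop 6:t onto {5:u}
drop 7:u onto {6:t}
drop 8:q onto {6:t}
ground layer = {0:q}
drop-orders for the pieces not yet dropped (sum over which currently-grounded one goes next):
  1 to go: {7} 1  {8} 1
  2 to go: {7,8} 2
  3 to go: {6,7,8} 2
  4 to go: {5,6,7,8} 2
  5 to go: {4,5,6,7,8} 2
  6 to go: {1,4,5,6,7,8} 2  {3,4,5,6,7,8} 2
  7 to go: {1,3,4,5,6,7,8} 4  {2,3,4,5,6,7,8} 2
  if 0:q drops first: 6 orders

6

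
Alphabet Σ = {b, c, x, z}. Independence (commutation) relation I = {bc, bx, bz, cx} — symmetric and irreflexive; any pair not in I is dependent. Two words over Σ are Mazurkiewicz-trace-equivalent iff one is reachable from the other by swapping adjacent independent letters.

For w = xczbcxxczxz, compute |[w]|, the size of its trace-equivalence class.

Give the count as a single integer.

132

drop 0:x onto floor
drop 1:c onto floor
drop 2:z onto {0:x, 1:c}
drop 3:b onto floor
drop 4:c onto {2:z}
drop 5:x onto {2:z}
drop 6:x onto {5:x}
drop 7:c onto {4:c}
drop 8:z onto {6:x, 7:c}
drop 9:x onto {8:z}
drop 10:z onto {9:x}
ground layer = {0:x, 1:c, 3:b}
drop-orders for the pieces not yet dropped (sum over which currently-grounded one goes next):
  1 to go: {3} 1  {10} 1
  2 to go: {3,10} 2  {9,10} 1
  3 to go: {3,9,10} 3  {8,9,10} 1
  4 to go: {3,8,9,10} 4  {6,8,9,10} 1  {7,8,9,10} 1
  5 to go: {3,6,8,9,10} 5  {3,7,8,9,10} 5  {4,7,8,9,10} 1  {5,6,8,9,10} 1  {6,7,8,9,10} 2
  6 to go: {3,4,7,8,9,10} 6  {3,5,6,8,9,10} 6  {3,6,7,8,9,10} 12  {4,6,7,8,9,10} 3  {5,6,7,8,9,10} 3
  7 to go: {3,4,6,7,8,9,10} 21  {3,5,6,7,8,9,10} 21  {4,5,6,7,8,9,10} 6
  8 to go: {2,4,5,6,7,8,9,10} 6  {3,4,5,6,7,8,9,10} 48
  9 to go: {0,2,4,5,6,7,8,9,10} 6  {1,2,4,5,6,7,8,9,10} 6  {2,3,4,5,6,7,8,9,10} 54
  if 0:x drops first: 60 orders
  if 1:c drops first: 60 orders
  if 3:b drops first: 12 orders
heap linearizations: 132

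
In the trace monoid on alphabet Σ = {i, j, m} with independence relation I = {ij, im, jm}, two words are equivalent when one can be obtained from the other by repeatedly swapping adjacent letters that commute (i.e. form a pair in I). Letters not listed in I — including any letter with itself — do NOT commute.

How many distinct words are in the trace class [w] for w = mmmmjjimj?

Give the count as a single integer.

504

#0=m has no predecessor
#1=m depends on [0:m]
#2=m depends on [1:m]
#3=m depends on [2:m]
#4=j has no predecessor
#5=j depends on [4:j]
#6=i has no predecessor
#7=m depends on [3:m]
#8=j depends on [5:j]
sources: [0:m, 4:j, 6:i]
N(rest) = Σ N(rest − s) over sources s of rest; N(one piece) = 1:
  size 1 → [6]=1  [7]=1  [8]=1
  size 2 → [3,7]=1  [5,8]=1  [6,7]=2  [6,8]=2  [7,8]=2
  size 3 → [2,3,7]=1  [3,6,7]=3  [3,7,8]=3  [4,5,8]=1  [5,6,8]=3  [5,7,8]=3  [6,7,8]=6
  size 4 → [1,2,3,7]=1  [2,3,6,7]=4  [2,3,7,8]=4  [3,5,7,8]=6  [3,6,7,8]=12  [4,5,6,8]=4  [4,5,7,8]=4  [5,6,7,8]=12
  size 5 → [0,1,2,3,7]=1  [1,2,3,6,7]=5  [1,2,3,7,8]=5  [2,3,5,7,8]=10  [2,3,6,7,8]=20  [3,4,5,7,8]=10  [3,5,6,7,8]=30  [4,5,6,7,8]=20
  size 6 → [0,1,2,3,6,7]=6  [0,1,2,3,7,8]=6  [1,2,3,5,7,8]=15  [1,2,3,6,7,8]=30  [2,3,4,5,7,8]=20  [2,3,5,6,7,8]=60  [3,4,5,6,7,8]=60
  size 7 → [0,1,2,3,5,7,8]=21  [0,1,2,3,6,7,8]=42  [1,2,3,4,5,7,8]=35  [1,2,3,5,6,7,8]=105  [2,3,4,5,6,7,8]=140
  first=0(m) contributes 280
  first=4(j) contributes 168
  first=6(i) contributes 56
|[w]| = 504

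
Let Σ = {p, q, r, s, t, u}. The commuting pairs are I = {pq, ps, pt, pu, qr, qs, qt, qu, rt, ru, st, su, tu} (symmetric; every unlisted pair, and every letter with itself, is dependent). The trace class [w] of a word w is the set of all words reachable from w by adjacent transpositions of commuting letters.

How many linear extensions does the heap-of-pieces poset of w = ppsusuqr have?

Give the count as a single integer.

0(p) covers ∅
1(p) covers 0:p
2(s) covers ∅
3(u) covers ∅
4(s) covers 2:s
5(u) covers 3:u
6(q) covers ∅
7(r) covers 1:p, 4:s
floor of heap: 0:p, 2:s, 3:u, 6:q
completions by unplaced set U, small U first (add the entries for U minus each lowest piece of U):
  |U|=1: {5}:1  {6}:1  {7}:1
  |U|=2: {1,7}:1  {3,5}:1  {4,7}:1  {5,6}:2  {5,7}:2  {6,7}:2
  |U|=3: {0,1,7}:1  {1,4,7}:2  {1,5,7}:3  {1,6,7}:3  {2,4,7}:1  {3,5,6}:3  {3,5,7}:3  {4,5,7}:3  {4,6,7}:3  {5,6,7}:6
  |U|=4: {0,1,4,7}:3  {0,1,5,7}:4  {0,1,6,7}:4  {1,2,4,7}:3  {1,3,5,7}:6  {1,4,5,7}:8  {1,4,6,7}:8  {1,5,6,7}:12  {2,4,5,7}:4  {2,4,6,7}:4  {3,4,5,7}:6  {3,5,6,7}:12  {4,5,6,7}:12
  |U|=5: {0,1,2,4,7}:6  {0,1,3,5,7}:10  {0,1,4,5,7}:15  {0,1,4,6,7}:15  {0,1,5,6,7}:20  {1,2,4,5,7}:15  {1,2,4,6,7}:15  {1,3,4,5,7}:20  {1,3,5,6,7}:30  {1,4,5,6,7}:40  {2,3,4,5,7}:10  {2,4,5,6,7}:20  {3,4,5,6,7}:30
  |U|=6: {0,1,2,4,5,7}:36  {0,1,2,4,6,7}:36  {0,1,3,4,5,7}:45  {0,1,3,5,6,7}:60  {0,1,4,5,6,7}:90  {1,2,3,4,5,7}:45  {1,2,4,5,6,7}:90  {1,3,4,5,6,7}:120  {2,3,4,5,6,7}:60
  start at 0(p): 315
  start at 2(s): 315
  start at 3(u): 252
  start at 6(q): 126
sum over floor = 1008

1008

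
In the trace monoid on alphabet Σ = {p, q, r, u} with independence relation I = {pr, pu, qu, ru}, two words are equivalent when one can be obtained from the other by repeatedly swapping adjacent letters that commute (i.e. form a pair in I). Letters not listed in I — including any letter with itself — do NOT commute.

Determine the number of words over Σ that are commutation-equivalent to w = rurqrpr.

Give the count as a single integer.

#0=r has no predecessor
#1=u has no predecessor
#2=r depends on [0:r]
#3=q depends on [2:r]
#4=r depends on [3:q]
#5=p depends on [3:q]
#6=r depends on [4:r]
sources: [0:r, 1:u]
N(rest) = Σ N(rest − s) over sources s of rest; N(one piece) = 1:
  size 1 → [1]=1  [5]=1  [6]=1
  size 2 → [1,5]=2  [1,6]=2  [4,6]=1  [5,6]=2
  size 3 → [1,4,6]=3  [1,5,6]=6  [4,5,6]=3
  size 4 → [1,4,5,6]=12  [3,4,5,6]=3
  size 5 → [1,3,4,5,6]=15  [2,3,4,5,6]=3
  first=0(r) contributes 18
  first=1(u) contributes 3
|[w]| = 21

21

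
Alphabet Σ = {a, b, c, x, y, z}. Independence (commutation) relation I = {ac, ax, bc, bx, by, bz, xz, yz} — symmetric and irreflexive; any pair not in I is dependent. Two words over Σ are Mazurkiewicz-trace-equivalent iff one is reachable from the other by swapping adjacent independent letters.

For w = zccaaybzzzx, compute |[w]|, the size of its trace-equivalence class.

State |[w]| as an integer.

400

0(z) covers ∅
1(c) covers 0:z
2(c) covers 1:c
3(a) covers 0:z
4(a) covers 3:a
5(y) covers 2:c, 4:a
6(b) covers 4:a
7(z) covers 2:c, 4:a
8(z) covers 7:z
9(z) covers 8:z
10(x) covers 5:y
floor of heap: 0:z
completions by unplaced set U, small U first (add the entries for U minus each lowest piece of U):
  |U|=1: {6}:1  {9}:1  {10}:1
  |U|=2: {5,10}:1  {6,9}:2  {6,10}:2  {8,9}:1  {9,10}:2
  |U|=3: {5,6,10}:3  {5,9,10}:3  {6,8,9}:3  {6,9,10}:6  {7,8,9}:1  {8,9,10}:3
  |U|=4: {5,6,9,10}:12  {5,8,9,10}:6  {6,7,8,9}:4  {6,8,9,10}:12  {7,8,9,10}:4
  |U|=5: {5,6,8,9,10}:30  {5,7,8,9,10}:10  {6,7,8,9,10}:20
  |U|=6: {2,5,7,8,9,10}:10  {5,6,7,8,9,10}:60
  |U|=7: {1,2,5,7,8,9,10}:10  {2,5,6,7,8,9,10}:70  {4,5,6,7,8,9,10}:60
  |U|=8: {1,2,5,6,7,8,9,10}:80  {2,4,5,6,7,8,9,10}:130  {3,4,5,6,7,8,9,10}:60
  |U|=9: {1,2,4,5,6,7,8,9,10}:210  {2,3,4,5,6,7,8,9,10}:190
  start at 0(z): 400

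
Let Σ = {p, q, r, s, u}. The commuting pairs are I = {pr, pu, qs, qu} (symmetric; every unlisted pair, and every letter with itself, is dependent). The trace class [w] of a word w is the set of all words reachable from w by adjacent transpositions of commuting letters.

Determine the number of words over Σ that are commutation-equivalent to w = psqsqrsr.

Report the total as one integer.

drop 0:p onto floor
drop 1:s onto {0:p}
drop 2:q onto {0:p}
drop 3:s onto {1:s}
drop 4:q onto {2:q}
drop 5:r onto {3:s, 4:q}
drop 6:s onto {5:r}
drop 7:r onto {6:s}
ground layer = {0:p}
drop-orders for the pieces not yet dropped (sum over which currently-grounded one goes next):
  1 to go: {7} 1
  2 to go: {6,7} 1
  3 to go: {5,6,7} 1
  4 to go: {3,5,6,7} 1  {4,5,6,7} 1
  5 to go: {1,3,5,6,7} 1  {2,4,5,6,7} 1  {3,4,5,6,7} 2
  6 to go: {1,3,4,5,6,7} 3  {2,3,4,5,6,7} 3
  if 0:p drops first: 6 orders

6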